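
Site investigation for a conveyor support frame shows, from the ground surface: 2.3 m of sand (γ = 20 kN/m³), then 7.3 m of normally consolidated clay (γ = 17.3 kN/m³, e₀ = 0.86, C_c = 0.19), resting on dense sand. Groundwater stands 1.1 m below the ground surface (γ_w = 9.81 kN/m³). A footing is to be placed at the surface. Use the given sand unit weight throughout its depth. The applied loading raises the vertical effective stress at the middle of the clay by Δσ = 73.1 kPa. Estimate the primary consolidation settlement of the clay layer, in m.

S_c ≈ 0.253 m

Mid-depth of clay below the ground surface: z = 2.3 + 7.3/2 = 5.95 m.
Total vertical stress at mid-clay: σ_v = 20×2.3 + 17.3×3.65 = 109.15 kPa.
Pore pressure: u = 9.81×(5.95 − 1.1) = 47.578 kPa.
Initial effective stress: σ'_0 = σ_v − u = 109.15 − 47.578 = 61.572 kPa.
Final effective stress: σ'_f = σ'_0 + Δσ = 61.572 + 73.1 = 134.67 kPa.
Normally consolidated clay, so the full stress increment lies on the virgin compression line:
S_c = C_c·H/(1+e₀)·log₁₀(σ'_f/σ'_0) = 0.19×7.3/(1+0.86)×log₁₀(134.67/61.572)
    = 0.7457 × 0.33989 = 0.2535 m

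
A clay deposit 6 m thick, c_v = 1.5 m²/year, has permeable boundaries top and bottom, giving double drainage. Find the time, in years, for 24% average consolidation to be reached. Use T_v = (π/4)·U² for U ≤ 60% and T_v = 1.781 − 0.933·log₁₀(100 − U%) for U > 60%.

Drainage path length: H_d = H/2 = 3 m (double drainage).
U ≤ 60%: T_v = (π/4)·U² = (π/4)×0.24² = 0.045239.
t = T_v·H_d²/c_v = 0.045239×3²/1.5 = 0.2714 years.

t ≈ 0.271 years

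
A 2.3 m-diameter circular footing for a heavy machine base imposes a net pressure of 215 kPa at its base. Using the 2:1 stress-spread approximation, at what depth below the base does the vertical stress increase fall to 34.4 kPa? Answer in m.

2:1 spreading — at depth z the loaded area has grown by z in each plan dimension:
qD²/(D+z)² = Δσ_z ⇒ z = D(√(q/Δσ_z) − 1) = 2.3×(√(215/34.4) − 1) = 3.45 m

z ≈ 3.45 m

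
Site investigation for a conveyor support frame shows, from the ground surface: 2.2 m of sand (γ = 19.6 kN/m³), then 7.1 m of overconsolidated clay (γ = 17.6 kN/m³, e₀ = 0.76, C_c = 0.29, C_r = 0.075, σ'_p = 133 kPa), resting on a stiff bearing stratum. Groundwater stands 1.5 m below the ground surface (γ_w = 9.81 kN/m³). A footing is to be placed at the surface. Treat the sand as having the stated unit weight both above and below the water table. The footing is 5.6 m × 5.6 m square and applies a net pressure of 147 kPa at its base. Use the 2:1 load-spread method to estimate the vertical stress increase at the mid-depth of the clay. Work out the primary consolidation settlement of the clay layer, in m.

S_c ≈ 0.0584 m

Mid-depth of clay below the ground surface: z = 2.2 + 7.1/2 = 5.75 m.
Total vertical stress at mid-clay: σ_v = 19.6×2.2 + 17.6×3.55 = 105.6 kPa.
Pore pressure: u = 9.81×(5.75 − 1.5) = 41.693 kPa.
Initial effective stress: σ'_0 = σ_v − u = 105.6 − 41.693 = 63.907 kPa.
Stress increase at mid-clay by the 2:1 spreading method:
Δσ = qBL/((B+z)(L+z)) = 147×5.6×5.6/((5.6+5.75)(5.6+5.75)) = 35.785 kPa
Final effective stress: σ'_f = 63.907 + 35.785 = 99.692 kPa.
σ'_f = 99.692 ≤ σ'_p = 133 kPa, so the clay remains overconsolidated and only the recompression index applies:
S_c = C_r·H/(1+e₀)·log₁₀(σ'_f/σ'_0) = 0.075×7.1/1.76×log₁₀(99.692/63.907)
    = 0.30256 × 0.19311 = 0.05843 m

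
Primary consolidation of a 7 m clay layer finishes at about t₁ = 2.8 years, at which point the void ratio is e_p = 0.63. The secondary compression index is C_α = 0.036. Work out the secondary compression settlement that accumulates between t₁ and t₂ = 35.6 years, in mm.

S_s ≈ 171 mm

Secondary compression: S_s = C_α·H/(1+e_p)·log₁₀(t₂/t₁)
S_s = 0.036×7/(1+0.63)×log₁₀(35.6/2.8)
    = 0.1546 × 1.104 = 0.1707 m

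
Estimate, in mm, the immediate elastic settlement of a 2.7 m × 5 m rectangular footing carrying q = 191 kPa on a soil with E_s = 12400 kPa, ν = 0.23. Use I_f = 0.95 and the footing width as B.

Immediate (elastic) settlement: S_e = q·B·(1−ν²)/E_s · I_f.
S_e = 191 × 2.7 × (1 − 0.23²) / 12400 × 0.95
    = 191 × 2.7 × 0.9471 / 12400 × 0.95
    = 0.03742 m = 37.42 mm

S_e ≈ 37.4 mm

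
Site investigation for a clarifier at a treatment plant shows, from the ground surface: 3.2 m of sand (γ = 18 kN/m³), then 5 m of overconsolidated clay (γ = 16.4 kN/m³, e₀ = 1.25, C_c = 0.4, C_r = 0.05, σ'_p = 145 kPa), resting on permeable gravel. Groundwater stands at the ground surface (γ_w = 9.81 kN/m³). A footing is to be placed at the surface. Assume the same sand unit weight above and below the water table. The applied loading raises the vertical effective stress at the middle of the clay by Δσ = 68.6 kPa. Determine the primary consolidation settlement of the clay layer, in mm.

Mid-depth of clay below the ground surface: z = 3.2 + 5/2 = 5.7 m.
Total vertical stress at mid-clay: σ_v = 18×3.2 + 16.4×2.5 = 98.6 kPa.
Pore pressure: u = 9.81×(5.7 − 0) = 55.917 kPa.
Initial effective stress: σ'_0 = σ_v − u = 98.6 − 55.917 = 42.683 kPa.
Final effective stress: σ'_f = 42.683 + 68.6 = 111.28 kPa.
σ'_f = 111.28 ≤ σ'_p = 145 kPa, so the clay remains overconsolidated and only the recompression index applies:
S_c = C_r·H/(1+e₀)·log₁₀(σ'_f/σ'_0) = 0.05×5/2.25×log₁₀(111.28/42.683)
    = 0.11111 × 0.41616 = 0.04624 m

S_c ≈ 46.2 mm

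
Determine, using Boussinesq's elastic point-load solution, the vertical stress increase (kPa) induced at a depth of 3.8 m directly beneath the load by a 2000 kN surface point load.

Δσ_z ≈ 66.1 kPa

Boussinesq vertical stress below a point load on an elastic half-space:
Δσ_z = 3P/(2πz²) · [1 + (r/z)²]^(−5/2)
r/z = 0/3.8 = 0; [1+(r/z)²]^(−5/2) = 1.
Δσ_z = 3×2000/(2π×3.8²) × 1 = 66.131 × 1 = 66.13 kPa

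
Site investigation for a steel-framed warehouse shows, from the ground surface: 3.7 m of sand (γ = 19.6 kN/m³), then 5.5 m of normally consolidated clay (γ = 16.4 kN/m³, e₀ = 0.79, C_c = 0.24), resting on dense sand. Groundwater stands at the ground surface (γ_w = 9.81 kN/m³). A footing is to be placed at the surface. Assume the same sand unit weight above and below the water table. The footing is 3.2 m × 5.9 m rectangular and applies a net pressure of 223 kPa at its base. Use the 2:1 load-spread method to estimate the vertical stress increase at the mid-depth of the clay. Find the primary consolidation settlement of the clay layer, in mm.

Mid-depth of clay below the ground surface: z = 3.7 + 5.5/2 = 6.45 m.
Total vertical stress at mid-clay: σ_v = 19.6×3.7 + 16.4×2.75 = 117.62 kPa.
Pore pressure: u = 9.81×(6.45 − 0) = 63.275 kPa.
Initial effective stress: σ'_0 = σ_v − u = 117.62 − 63.275 = 54.345 kPa.
Stress increase at mid-clay by the 2:1 spreading method:
Δσ = qBL/((B+z)(L+z)) = 223×3.2×5.9/((3.2+6.45)(5.9+6.45)) = 35.327 kPa
Final effective stress: σ'_f = σ'_0 + Δσ = 54.345 + 35.327 = 89.672 kPa.
Normally consolidated clay, so the full stress increment lies on the virgin compression line:
S_c = C_c·H/(1+e₀)·log₁₀(σ'_f/σ'_0) = 0.24×5.5/(1+0.79)×log₁₀(89.672/54.345)
    = 0.73743 × 0.2175 = 0.1604 m

S_c ≈ 160 mm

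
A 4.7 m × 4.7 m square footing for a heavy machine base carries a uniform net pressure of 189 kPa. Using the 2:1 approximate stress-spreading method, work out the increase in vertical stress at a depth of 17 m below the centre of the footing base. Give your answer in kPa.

By the 2:1 method the load spreads at 1 horizontal : 2 vertical, so at depth z the loaded area has grown by z in each plan dimension:
Δσ = qBL/((B+z)(L+z)) = 189×4.7×4.7/((4.7+17)(4.7+17)) = 8.8662 kPa

Δσ_z ≈ 8.87 kPa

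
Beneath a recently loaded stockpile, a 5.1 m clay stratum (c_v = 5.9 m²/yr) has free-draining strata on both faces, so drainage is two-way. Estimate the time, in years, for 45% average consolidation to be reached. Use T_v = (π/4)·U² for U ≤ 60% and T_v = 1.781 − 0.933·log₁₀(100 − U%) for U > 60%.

t ≈ 0.175 years

Drainage path length: H_d = H/2 = 2.55 m (double drainage).
U ≤ 60%: T_v = (π/4)·U² = (π/4)×0.45² = 0.15904.
t = T_v·H_d²/c_v = 0.15904×2.55²/5.9 = 0.1753 years.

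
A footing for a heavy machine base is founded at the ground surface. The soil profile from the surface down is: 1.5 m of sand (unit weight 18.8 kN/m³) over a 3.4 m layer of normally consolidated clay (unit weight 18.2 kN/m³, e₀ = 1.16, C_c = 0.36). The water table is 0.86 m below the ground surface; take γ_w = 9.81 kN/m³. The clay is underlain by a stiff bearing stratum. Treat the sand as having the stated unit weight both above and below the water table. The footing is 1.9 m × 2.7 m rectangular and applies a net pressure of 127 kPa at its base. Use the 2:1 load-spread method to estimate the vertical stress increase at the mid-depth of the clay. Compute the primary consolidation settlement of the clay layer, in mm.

S_c ≈ 115 mm

Mid-depth of clay below the ground surface: z = 1.5 + 3.4/2 = 3.2 m.
Total vertical stress at mid-clay: σ_v = 18.8×1.5 + 18.2×1.7 = 59.14 kPa.
Pore pressure: u = 9.81×(3.2 − 0.86) = 22.955 kPa.
Initial effective stress: σ'_0 = σ_v − u = 59.14 − 22.955 = 36.185 kPa.
Stress increase at mid-clay by the 2:1 spreading method:
Δσ = qBL/((B+z)(L+z)) = 127×1.9×2.7/((1.9+3.2)(2.7+3.2)) = 21.652 kPa
Final effective stress: σ'_f = σ'_0 + Δσ = 36.185 + 21.652 = 57.837 kPa.
Normally consolidated clay, so the full stress increment lies on the virgin compression line:
S_c = C_c·H/(1+e₀)·log₁₀(σ'_f/σ'_0) = 0.36×3.4/(1+1.16)×log₁₀(57.837/36.185)
    = 0.56667 × 0.20368 = 0.1154 m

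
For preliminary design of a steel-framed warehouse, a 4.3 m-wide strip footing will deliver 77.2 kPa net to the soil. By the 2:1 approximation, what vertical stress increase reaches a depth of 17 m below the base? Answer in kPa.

Δσ_z ≈ 15.6 kPa

By the 2:1 method the load spreads at 1 horizontal : 2 vertical, so at depth z the loaded area has grown by z in each plan dimension:
Δσ = qB/(B+z) = 77.2×4.3/(4.3+17) = 15.585 kPa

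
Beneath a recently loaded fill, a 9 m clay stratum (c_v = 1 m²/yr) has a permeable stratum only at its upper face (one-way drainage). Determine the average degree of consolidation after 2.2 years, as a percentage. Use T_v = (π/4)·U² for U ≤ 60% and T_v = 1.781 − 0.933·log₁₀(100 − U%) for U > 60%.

U ≈ 18.6 %

Drainage path length: H_d = H = 9 m (single drainage).
T_v = c_v·t/H_d² = 1×2.2/9² = 0.02716.
T_v = 0.02716 corresponds to the U ≤ 60% branch:
U = √(4T_v/π) = 0.186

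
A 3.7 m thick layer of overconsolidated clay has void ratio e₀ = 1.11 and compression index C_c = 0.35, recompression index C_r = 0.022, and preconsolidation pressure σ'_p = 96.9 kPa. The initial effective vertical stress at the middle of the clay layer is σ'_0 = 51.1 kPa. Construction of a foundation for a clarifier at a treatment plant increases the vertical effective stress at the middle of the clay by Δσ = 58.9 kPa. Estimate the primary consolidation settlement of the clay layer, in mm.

Final effective stress: σ'_f = 51.1 + 58.9 = 110 kPa.
σ'_f = 110 > σ'_p = 96.9 kPa, so the stress path crosses the preconsolidation pressure — recompression up to σ'_p, then virgin compression beyond:
S_c = H/(1+e₀)·[C_r·log₁₀(σ'_p/σ'_0) + C_c·log₁₀(σ'_f/σ'_p)]
    = 3.7/2.11 × [0.022×log₁₀(96.9/51.1) + 0.35×log₁₀(110/96.9)]
    = 1.7536 × [0.0061139 + 0.019274] = 0.04452 m

S_c ≈ 44.5 mm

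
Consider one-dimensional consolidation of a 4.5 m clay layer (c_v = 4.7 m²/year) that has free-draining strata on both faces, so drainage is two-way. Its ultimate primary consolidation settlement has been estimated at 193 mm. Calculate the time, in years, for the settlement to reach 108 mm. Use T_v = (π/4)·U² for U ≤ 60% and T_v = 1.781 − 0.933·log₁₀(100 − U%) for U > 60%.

t ≈ 0.265 years

Drainage path length: H_d = H/2 = 2.25 m (double drainage).
U = S(t)/S_ult = 108/193 = 0.5596.
U ≤ 60%: T_v = (π/4)·U² = (π/4)×0.55959² = 0.24594.
t = T_v·H_d²/c_v = 0.24594×2.25²/4.7 = 0.2649 years.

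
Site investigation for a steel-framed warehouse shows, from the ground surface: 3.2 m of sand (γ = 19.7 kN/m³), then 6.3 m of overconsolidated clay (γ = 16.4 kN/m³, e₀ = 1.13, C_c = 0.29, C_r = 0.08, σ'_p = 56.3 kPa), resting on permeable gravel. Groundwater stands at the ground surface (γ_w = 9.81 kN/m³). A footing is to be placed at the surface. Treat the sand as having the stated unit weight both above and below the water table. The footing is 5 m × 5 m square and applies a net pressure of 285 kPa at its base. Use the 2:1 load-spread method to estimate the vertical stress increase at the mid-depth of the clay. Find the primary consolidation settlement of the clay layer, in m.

Mid-depth of clay below the ground surface: z = 3.2 + 6.3/2 = 6.35 m.
Total vertical stress at mid-clay: σ_v = 19.7×3.2 + 16.4×3.15 = 114.7 kPa.
Pore pressure: u = 9.81×(6.35 − 0) = 62.294 kPa.
Initial effective stress: σ'_0 = σ_v − u = 114.7 − 62.294 = 52.406 kPa.
Stress increase at mid-clay by the 2:1 spreading method:
Δσ = qBL/((B+z)(L+z)) = 285×5×5/((5+6.35)(5+6.35)) = 55.309 kPa
Final effective stress: σ'_f = 52.406 + 55.309 = 107.72 kPa.
σ'_f = 107.72 > σ'_p = 56.3 kPa, so the stress path crosses the preconsolidation pressure — recompression up to σ'_p, then virgin compression beyond:
S_c = H/(1+e₀)·[C_r·log₁₀(σ'_p/σ'_0) + C_c·log₁₀(σ'_f/σ'_p)]
    = 6.3/2.13 × [0.08×log₁₀(56.3/52.406) + 0.29×log₁₀(107.72/56.3)]
    = 2.9577 × [0.0024902 + 0.081719] = 0.2491 m

S_c ≈ 0.249 m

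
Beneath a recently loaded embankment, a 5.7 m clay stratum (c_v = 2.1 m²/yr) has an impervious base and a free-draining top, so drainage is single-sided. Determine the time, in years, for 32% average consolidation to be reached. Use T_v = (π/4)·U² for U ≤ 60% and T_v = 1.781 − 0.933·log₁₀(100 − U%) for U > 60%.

Drainage path length: H_d = H = 5.7 m (single drainage).
U ≤ 60%: T_v = (π/4)·U² = (π/4)×0.32² = 0.080425.
t = T_v·H_d²/c_v = 0.080425×5.7²/2.1 = 1.244 years.

t ≈ 1.24 years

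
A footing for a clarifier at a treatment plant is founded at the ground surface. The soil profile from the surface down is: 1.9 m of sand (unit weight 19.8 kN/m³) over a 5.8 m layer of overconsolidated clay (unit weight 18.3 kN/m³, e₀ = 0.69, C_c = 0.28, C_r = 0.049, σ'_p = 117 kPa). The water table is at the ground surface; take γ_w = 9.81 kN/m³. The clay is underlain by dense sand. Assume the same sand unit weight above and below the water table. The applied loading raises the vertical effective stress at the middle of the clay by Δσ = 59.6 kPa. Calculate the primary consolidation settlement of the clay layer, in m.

S_c ≈ 0.0629 m

Mid-depth of clay below the ground surface: z = 1.9 + 5.8/2 = 4.8 m.
Total vertical stress at mid-clay: σ_v = 19.8×1.9 + 18.3×2.9 = 90.69 kPa.
Pore pressure: u = 9.81×(4.8 − 0) = 47.088 kPa.
Initial effective stress: σ'_0 = σ_v − u = 90.69 − 47.088 = 43.602 kPa.
Final effective stress: σ'_f = 43.602 + 59.6 = 103.2 kPa.
σ'_f = 103.2 ≤ σ'_p = 117 kPa, so the clay remains overconsolidated and only the recompression index applies:
S_c = C_r·H/(1+e₀)·log₁₀(σ'_f/σ'_0) = 0.049×5.8/1.69×log₁₀(103.2/43.602)
    = 0.16817 × 0.37417 = 0.06292 m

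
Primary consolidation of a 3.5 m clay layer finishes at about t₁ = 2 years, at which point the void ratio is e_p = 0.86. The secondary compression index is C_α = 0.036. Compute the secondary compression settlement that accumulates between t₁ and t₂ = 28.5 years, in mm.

Secondary compression: S_s = C_α·H/(1+e_p)·log₁₀(t₂/t₁)
S_s = 0.036×3.5/(1+0.86)×log₁₀(28.5/2)
    = 0.06774 × 1.154 = 0.07816 m

S_s ≈ 78.2 mm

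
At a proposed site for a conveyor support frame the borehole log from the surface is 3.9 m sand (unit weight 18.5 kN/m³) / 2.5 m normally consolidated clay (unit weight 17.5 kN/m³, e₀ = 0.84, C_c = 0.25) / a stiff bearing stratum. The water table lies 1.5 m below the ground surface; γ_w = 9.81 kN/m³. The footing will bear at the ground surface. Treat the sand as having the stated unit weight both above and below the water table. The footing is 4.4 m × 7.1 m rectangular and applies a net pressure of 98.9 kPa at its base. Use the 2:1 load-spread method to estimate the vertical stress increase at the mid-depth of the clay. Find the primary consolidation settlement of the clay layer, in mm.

S_c ≈ 55.2 mm

Mid-depth of clay below the ground surface: z = 3.9 + 2.5/2 = 5.15 m.
Total vertical stress at mid-clay: σ_v = 18.5×3.9 + 17.5×1.25 = 94.025 kPa.
Pore pressure: u = 9.81×(5.15 − 1.5) = 35.806 kPa.
Initial effective stress: σ'_0 = σ_v − u = 94.025 − 35.806 = 58.219 kPa.
Stress increase at mid-clay by the 2:1 spreading method:
Δσ = qBL/((B+z)(L+z)) = 98.9×4.4×7.1/((4.4+5.15)(7.1+5.15)) = 26.41 kPa
Final effective stress: σ'_f = σ'_0 + Δσ = 58.219 + 26.41 = 84.629 kPa.
Normally consolidated clay, so the full stress increment lies on the virgin compression line:
S_c = C_c·H/(1+e₀)·log₁₀(σ'_f/σ'_0) = 0.25×2.5/(1+0.84)×log₁₀(84.629/58.219)
    = 0.33967 × 0.16245 = 0.05518 m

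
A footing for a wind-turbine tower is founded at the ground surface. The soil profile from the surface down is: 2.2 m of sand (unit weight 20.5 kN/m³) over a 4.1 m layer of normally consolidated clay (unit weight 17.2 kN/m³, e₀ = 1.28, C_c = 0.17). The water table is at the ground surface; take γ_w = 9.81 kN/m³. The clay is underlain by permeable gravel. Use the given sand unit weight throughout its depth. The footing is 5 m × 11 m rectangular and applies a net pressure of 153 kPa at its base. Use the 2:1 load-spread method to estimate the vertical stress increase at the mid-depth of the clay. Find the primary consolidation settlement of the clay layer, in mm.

S_c ≈ 124 mm

Mid-depth of clay below the ground surface: z = 2.2 + 4.1/2 = 4.25 m.
Total vertical stress at mid-clay: σ_v = 20.5×2.2 + 17.2×2.05 = 80.36 kPa.
Pore pressure: u = 9.81×(4.25 − 0) = 41.693 kPa.
Initial effective stress: σ'_0 = σ_v − u = 80.36 − 41.693 = 38.667 kPa.
Stress increase at mid-clay by the 2:1 spreading method:
Δσ = qBL/((B+z)(L+z)) = 153×5×11/((5+4.25)(11+4.25)) = 59.654 kPa
Final effective stress: σ'_f = σ'_0 + Δσ = 38.667 + 59.654 = 98.321 kPa.
Normally consolidated clay, so the full stress increment lies on the virgin compression line:
S_c = C_c·H/(1+e₀)·log₁₀(σ'_f/σ'_0) = 0.17×4.1/(1+1.28)×log₁₀(98.321/38.667)
    = 0.3057 × 0.40531 = 0.1239 m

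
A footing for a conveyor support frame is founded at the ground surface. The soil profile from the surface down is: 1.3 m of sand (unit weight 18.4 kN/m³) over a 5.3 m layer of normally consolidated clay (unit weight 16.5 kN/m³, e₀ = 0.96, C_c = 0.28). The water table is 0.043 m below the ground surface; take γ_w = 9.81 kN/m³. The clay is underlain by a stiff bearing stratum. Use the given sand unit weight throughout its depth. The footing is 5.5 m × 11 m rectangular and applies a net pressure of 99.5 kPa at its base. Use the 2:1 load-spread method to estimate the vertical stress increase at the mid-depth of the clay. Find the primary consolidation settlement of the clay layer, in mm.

Mid-depth of clay below the ground surface: z = 1.3 + 5.3/2 = 3.95 m.
Total vertical stress at mid-clay: σ_v = 18.4×1.3 + 16.5×2.65 = 67.645 kPa.
Pore pressure: u = 9.81×(3.95 − 0.043) = 38.328 kPa.
Initial effective stress: σ'_0 = σ_v − u = 67.645 − 38.328 = 29.317 kPa.
Stress increase at mid-clay by the 2:1 spreading method:
Δσ = qBL/((B+z)(L+z)) = 99.5×5.5×11/((5.5+3.95)(11+3.95)) = 42.609 kPa
Final effective stress: σ'_f = σ'_0 + Δσ = 29.317 + 42.609 = 71.926 kPa.
Normally consolidated clay, so the full stress increment lies on the virgin compression line:
S_c = C_c·H/(1+e₀)·log₁₀(σ'_f/σ'_0) = 0.28×5.3/(1+0.96)×log₁₀(71.926/29.317)
    = 0.75714 × 0.38977 = 0.2951 m

S_c ≈ 295 mm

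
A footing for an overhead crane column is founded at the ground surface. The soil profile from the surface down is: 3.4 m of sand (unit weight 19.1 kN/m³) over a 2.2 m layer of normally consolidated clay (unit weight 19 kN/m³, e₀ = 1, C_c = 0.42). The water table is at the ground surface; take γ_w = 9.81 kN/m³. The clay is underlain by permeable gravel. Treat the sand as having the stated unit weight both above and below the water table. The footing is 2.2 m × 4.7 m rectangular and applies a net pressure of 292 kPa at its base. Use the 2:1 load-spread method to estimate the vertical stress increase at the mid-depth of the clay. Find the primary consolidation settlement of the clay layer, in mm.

Mid-depth of clay below the ground surface: z = 3.4 + 2.2/2 = 4.5 m.
Total vertical stress at mid-clay: σ_v = 19.1×3.4 + 19×1.1 = 85.84 kPa.
Pore pressure: u = 9.81×(4.5 − 0) = 44.145 kPa.
Initial effective stress: σ'_0 = σ_v − u = 85.84 − 44.145 = 41.695 kPa.
Stress increase at mid-clay by the 2:1 spreading method:
Δσ = qBL/((B+z)(L+z)) = 292×2.2×4.7/((2.2+4.5)(4.7+4.5)) = 48.982 kPa
Final effective stress: σ'_f = σ'_0 + Δσ = 41.695 + 48.982 = 90.677 kPa.
Normally consolidated clay, so the full stress increment lies on the virgin compression line:
S_c = C_c·H/(1+e₀)·log₁₀(σ'_f/σ'_0) = 0.42×2.2/(1+1)×log₁₀(90.677/41.695)
    = 0.462 × 0.33741 = 0.1559 m

S_c ≈ 156 mm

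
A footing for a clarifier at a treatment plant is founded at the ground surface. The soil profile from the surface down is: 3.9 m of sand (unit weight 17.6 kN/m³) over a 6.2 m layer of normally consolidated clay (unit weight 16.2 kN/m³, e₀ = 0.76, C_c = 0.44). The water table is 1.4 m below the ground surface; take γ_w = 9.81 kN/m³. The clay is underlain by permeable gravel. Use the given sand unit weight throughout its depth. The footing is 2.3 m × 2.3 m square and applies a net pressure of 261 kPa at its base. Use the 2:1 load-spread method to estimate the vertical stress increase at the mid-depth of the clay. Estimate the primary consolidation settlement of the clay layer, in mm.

S_c ≈ 150 mm

Mid-depth of clay below the ground surface: z = 3.9 + 6.2/2 = 7 m.
Total vertical stress at mid-clay: σ_v = 17.6×3.9 + 16.2×3.1 = 118.86 kPa.
Pore pressure: u = 9.81×(7 − 1.4) = 54.936 kPa.
Initial effective stress: σ'_0 = σ_v − u = 118.86 − 54.936 = 63.924 kPa.
Stress increase at mid-clay by the 2:1 spreading method:
Δσ = qBL/((B+z)(L+z)) = 261×2.3×2.3/((2.3+7)(2.3+7)) = 15.964 kPa
Final effective stress: σ'_f = σ'_0 + Δσ = 63.924 + 15.964 = 79.888 kPa.
Normally consolidated clay, so the full stress increment lies on the virgin compression line:
S_c = C_c·H/(1+e₀)·log₁₀(σ'_f/σ'_0) = 0.44×6.2/(1+0.76)×log₁₀(79.888/63.924)
    = 1.55 × 0.096818 = 0.1501 m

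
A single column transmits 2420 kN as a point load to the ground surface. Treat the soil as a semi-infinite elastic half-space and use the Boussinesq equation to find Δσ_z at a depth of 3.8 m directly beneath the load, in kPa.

Boussinesq vertical stress below a point load on an elastic half-space:
Δσ_z = 3P/(2πz²) · [1 + (r/z)²]^(−5/2)
r/z = 0/3.8 = 0; [1+(r/z)²]^(−5/2) = 1.
Δσ_z = 3×2420/(2π×3.8²) × 1 = 80.018 × 1 = 80.02 kPa

Δσ_z ≈ 80 kPa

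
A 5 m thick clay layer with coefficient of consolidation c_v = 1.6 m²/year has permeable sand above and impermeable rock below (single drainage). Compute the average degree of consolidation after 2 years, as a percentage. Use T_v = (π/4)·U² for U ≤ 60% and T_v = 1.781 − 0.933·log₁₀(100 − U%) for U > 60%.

Drainage path length: H_d = H = 5 m (single drainage).
T_v = c_v·t/H_d² = 1.6×2/5² = 0.128.
T_v = 0.128 corresponds to the U ≤ 60% branch:
U = √(4T_v/π) = 0.4037

U ≈ 40.4 %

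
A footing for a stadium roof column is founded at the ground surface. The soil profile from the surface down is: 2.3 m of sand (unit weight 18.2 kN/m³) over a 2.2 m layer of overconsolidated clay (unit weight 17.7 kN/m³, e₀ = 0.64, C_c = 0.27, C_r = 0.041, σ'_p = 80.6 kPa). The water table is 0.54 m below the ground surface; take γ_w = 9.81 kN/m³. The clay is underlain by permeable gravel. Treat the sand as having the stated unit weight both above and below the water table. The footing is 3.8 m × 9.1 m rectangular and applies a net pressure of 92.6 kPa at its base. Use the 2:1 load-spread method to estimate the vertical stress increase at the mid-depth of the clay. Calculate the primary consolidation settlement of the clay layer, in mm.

Mid-depth of clay below the ground surface: z = 2.3 + 2.2/2 = 3.4 m.
Total vertical stress at mid-clay: σ_v = 18.2×2.3 + 17.7×1.1 = 61.33 kPa.
Pore pressure: u = 9.81×(3.4 − 0.54) = 28.057 kPa.
Initial effective stress: σ'_0 = σ_v − u = 61.33 − 28.057 = 33.273 kPa.
Stress increase at mid-clay by the 2:1 spreading method:
Δσ = qBL/((B+z)(L+z)) = 92.6×3.8×9.1/((3.8+3.4)(9.1+3.4)) = 35.579 kPa
Final effective stress: σ'_f = 33.273 + 35.579 = 68.852 kPa.
σ'_f = 68.852 ≤ σ'_p = 80.6 kPa, so the clay remains overconsolidated and only the recompression index applies:
S_c = C_r·H/(1+e₀)·log₁₀(σ'_f/σ'_0) = 0.041×2.2/1.64×log₁₀(68.852/33.273)
    = 0.055002 × 0.31582 = 0.01737 m

S_c ≈ 17.4 mm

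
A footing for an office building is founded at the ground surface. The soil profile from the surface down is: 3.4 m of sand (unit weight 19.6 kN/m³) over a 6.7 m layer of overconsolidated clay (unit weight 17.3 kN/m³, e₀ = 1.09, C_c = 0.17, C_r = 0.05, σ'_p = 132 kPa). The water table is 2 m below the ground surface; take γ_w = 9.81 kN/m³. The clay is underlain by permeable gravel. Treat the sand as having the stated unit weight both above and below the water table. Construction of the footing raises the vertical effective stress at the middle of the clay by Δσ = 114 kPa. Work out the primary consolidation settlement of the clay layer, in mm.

Mid-depth of clay below the ground surface: z = 3.4 + 6.7/2 = 6.75 m.
Total vertical stress at mid-clay: σ_v = 19.6×3.4 + 17.3×3.35 = 124.59 kPa.
Pore pressure: u = 9.81×(6.75 − 2) = 46.598 kPa.
Initial effective stress: σ'_0 = σ_v − u = 124.59 − 46.598 = 77.992 kPa.
Final effective stress: σ'_f = 77.992 + 114 = 191.99 kPa.
σ'_f = 191.99 > σ'_p = 132 kPa, so the stress path crosses the preconsolidation pressure — recompression up to σ'_p, then virgin compression beyond:
S_c = H/(1+e₀)·[C_r·log₁₀(σ'_p/σ'_0) + C_c·log₁₀(σ'_f/σ'_p)]
    = 6.7/2.09 × [0.05×log₁₀(132/77.992) + 0.17×log₁₀(191.99/132)]
    = 3.2057 × [0.011426 + 0.02766] = 0.1253 m

S_c ≈ 125 mm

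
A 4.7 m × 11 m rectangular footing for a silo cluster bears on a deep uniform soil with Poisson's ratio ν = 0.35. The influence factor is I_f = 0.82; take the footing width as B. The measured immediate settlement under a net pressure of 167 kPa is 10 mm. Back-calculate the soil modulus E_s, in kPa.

S_e = q·B·(1−ν²)/E_s · I_f  ⇒  E_s = q·B·(1−ν²)·I_f / S_e.
E_s = 167 × 4.7 × 0.8775 × 0.82 / 0.01 = 56480 kPa

E_s ≈ 56500 kPa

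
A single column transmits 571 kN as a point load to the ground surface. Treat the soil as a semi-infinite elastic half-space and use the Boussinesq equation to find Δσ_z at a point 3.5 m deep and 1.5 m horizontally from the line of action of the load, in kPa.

Δσ_z ≈ 14.6 kPa

Boussinesq vertical stress below a point load on an elastic half-space:
Δσ_z = 3P/(2πz²) · [1 + (r/z)²]^(−5/2)
r/z = 1.5/3.5 = 0.42857; [1+(r/z)²]^(−5/2) = 0.65602.
Δσ_z = 3×571/(2π×3.5²) × 0.65602 = 22.256 × 0.65602 = 14.6 kPa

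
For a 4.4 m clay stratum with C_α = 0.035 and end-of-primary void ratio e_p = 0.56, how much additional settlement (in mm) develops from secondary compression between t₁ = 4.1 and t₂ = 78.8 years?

S_s ≈ 127 mm

Secondary compression: S_s = C_α·H/(1+e_p)·log₁₀(t₂/t₁)
S_s = 0.035×4.4/(1+0.56)×log₁₀(78.8/4.1)
    = 0.09872 × 1.284 = 0.1267 m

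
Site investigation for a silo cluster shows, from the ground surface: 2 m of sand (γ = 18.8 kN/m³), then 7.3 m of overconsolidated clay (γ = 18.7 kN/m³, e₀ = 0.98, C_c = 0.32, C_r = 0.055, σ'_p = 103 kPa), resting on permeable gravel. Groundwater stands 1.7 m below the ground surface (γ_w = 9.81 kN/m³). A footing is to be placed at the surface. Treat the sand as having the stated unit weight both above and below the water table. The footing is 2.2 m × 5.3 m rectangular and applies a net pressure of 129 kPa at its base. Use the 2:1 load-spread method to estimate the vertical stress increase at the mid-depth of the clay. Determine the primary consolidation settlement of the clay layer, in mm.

Mid-depth of clay below the ground surface: z = 2 + 7.3/2 = 5.65 m.
Total vertical stress at mid-clay: σ_v = 18.8×2 + 18.7×3.65 = 105.85 kPa.
Pore pressure: u = 9.81×(5.65 − 1.7) = 38.75 kPa.
Initial effective stress: σ'_0 = σ_v − u = 105.85 − 38.75 = 67.1 kPa.
Stress increase at mid-clay by the 2:1 spreading method:
Δσ = qBL/((B+z)(L+z)) = 129×2.2×5.3/((2.2+5.65)(5.3+5.65)) = 17.499 kPa
Final effective stress: σ'_f = 67.1 + 17.499 = 84.599 kPa.
σ'_f = 84.599 ≤ σ'_p = 103 kPa, so the clay remains overconsolidated and only the recompression index applies:
S_c = C_r·H/(1+e₀)·log₁₀(σ'_f/σ'_0) = 0.055×7.3/1.98×log₁₀(84.599/67.1)
    = 0.20278 × 0.10064 = 0.02041 m

S_c ≈ 20.4 mm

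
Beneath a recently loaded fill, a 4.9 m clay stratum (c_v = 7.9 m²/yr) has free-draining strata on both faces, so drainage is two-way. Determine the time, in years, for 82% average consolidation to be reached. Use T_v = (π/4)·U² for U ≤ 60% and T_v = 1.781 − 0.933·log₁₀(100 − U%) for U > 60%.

Drainage path length: H_d = H/2 = 2.45 m (double drainage).
U > 60%: T_v = 1.781 − 0.933·log₁₀(100 − 82) = 0.60983.
t = T_v·H_d²/c_v = 0.60983×2.45²/7.9 = 0.4634 years.

t ≈ 0.463 years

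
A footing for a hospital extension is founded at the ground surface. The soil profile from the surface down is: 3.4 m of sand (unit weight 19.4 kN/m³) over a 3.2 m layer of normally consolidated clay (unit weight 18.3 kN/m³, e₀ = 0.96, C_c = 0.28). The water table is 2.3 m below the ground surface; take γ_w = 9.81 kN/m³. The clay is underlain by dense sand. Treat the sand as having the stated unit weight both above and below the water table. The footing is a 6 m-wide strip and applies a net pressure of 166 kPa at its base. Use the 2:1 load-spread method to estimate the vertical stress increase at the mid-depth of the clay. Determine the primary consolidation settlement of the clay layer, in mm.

S_c ≈ 167 mm

Mid-depth of clay below the ground surface: z = 3.4 + 3.2/2 = 5 m.
Total vertical stress at mid-clay: σ_v = 19.4×3.4 + 18.3×1.6 = 95.24 kPa.
Pore pressure: u = 9.81×(5 − 2.3) = 26.487 kPa.
Initial effective stress: σ'_0 = σ_v − u = 95.24 − 26.487 = 68.753 kPa.
Stress increase at mid-clay by the 2:1 spreading method:
Δσ = qB/(B+z) = 166×6/(6+5) = 90.545 kPa
Final effective stress: σ'_f = σ'_0 + Δσ = 68.753 + 90.545 = 159.3 kPa.
Normally consolidated clay, so the full stress increment lies on the virgin compression line:
S_c = C_c·H/(1+e₀)·log₁₀(σ'_f/σ'_0) = 0.28×3.2/(1+0.96)×log₁₀(159.3/68.753)
    = 0.45714 × 0.36492 = 0.1668 m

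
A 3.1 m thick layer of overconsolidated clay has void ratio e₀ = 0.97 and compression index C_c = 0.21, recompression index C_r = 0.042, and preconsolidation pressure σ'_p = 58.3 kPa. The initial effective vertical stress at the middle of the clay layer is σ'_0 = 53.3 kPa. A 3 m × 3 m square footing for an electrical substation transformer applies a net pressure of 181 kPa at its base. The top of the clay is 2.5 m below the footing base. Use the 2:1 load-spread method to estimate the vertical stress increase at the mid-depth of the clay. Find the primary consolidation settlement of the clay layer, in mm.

Mid-depth of clay below the footing base: z = 2.5 + 3.1/2 = 4.05 m.
Stress increase at mid-clay by the 2:1 spreading method:
Δσ = qBL/((B+z)(L+z)) = 181×3×3/((3+4.05)(3+4.05)) = 32.775 kPa
Final effective stress: σ'_f = 53.3 + 32.775 = 86.075 kPa.
σ'_f = 86.075 > σ'_p = 58.3 kPa, so the stress path crosses the preconsolidation pressure — recompression up to σ'_p, then virgin compression beyond:
S_c = H/(1+e₀)·[C_r·log₁₀(σ'_p/σ'_0) + C_c·log₁₀(σ'_f/σ'_p)]
    = 3.1/1.97 × [0.042×log₁₀(58.3/53.3) + 0.21×log₁₀(86.075/58.3)]
    = 1.5736 × [0.0016355 + 0.035534] = 0.05849 m

S_c ≈ 58.5 mm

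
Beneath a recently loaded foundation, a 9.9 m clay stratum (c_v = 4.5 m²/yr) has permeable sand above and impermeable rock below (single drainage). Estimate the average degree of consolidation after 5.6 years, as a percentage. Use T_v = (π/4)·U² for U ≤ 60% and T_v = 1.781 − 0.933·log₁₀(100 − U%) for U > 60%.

Drainage path length: H_d = H = 9.9 m (single drainage).
T_v = c_v·t/H_d² = 4.5×5.6/9.9² = 0.25712.
T_v = 0.25712 corresponds to the U ≤ 60% branch:
U = √(4T_v/π) = 0.5722

U ≈ 57.2 %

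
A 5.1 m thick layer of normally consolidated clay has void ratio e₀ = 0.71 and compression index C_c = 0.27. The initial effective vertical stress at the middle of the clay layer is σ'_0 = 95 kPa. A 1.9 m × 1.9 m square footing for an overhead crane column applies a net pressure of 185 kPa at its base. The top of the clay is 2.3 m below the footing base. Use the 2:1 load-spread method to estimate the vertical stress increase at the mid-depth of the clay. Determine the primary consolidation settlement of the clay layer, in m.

Mid-depth of clay below the footing base: z = 2.3 + 5.1/2 = 4.85 m.
Stress increase at mid-clay by the 2:1 spreading method:
Δσ = qBL/((B+z)(L+z)) = 185×1.9×1.9/((1.9+4.85)(1.9+4.85)) = 14.658 kPa
Final effective stress: σ'_f = σ'_0 + Δσ = 95 + 14.658 = 109.66 kPa.
Normally consolidated clay, so the full stress increment lies on the virgin compression line:
S_c = C_c·H/(1+e₀)·log₁₀(σ'_f/σ'_0) = 0.27×5.1/(1+0.71)×log₁₀(109.66/95)
    = 0.80526 × 0.062325 = 0.05019 m

S_c ≈ 0.0502 m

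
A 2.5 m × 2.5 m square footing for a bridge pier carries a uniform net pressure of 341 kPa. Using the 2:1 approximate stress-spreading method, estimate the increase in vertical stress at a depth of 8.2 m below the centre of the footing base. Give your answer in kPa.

By the 2:1 method the load spreads at 1 horizontal : 2 vertical, so at depth z the loaded area has grown by z in each plan dimension:
Δσ = qBL/((B+z)(L+z)) = 341×2.5×2.5/((2.5+8.2)(2.5+8.2)) = 18.615 kPa

Δσ_z ≈ 18.6 kPa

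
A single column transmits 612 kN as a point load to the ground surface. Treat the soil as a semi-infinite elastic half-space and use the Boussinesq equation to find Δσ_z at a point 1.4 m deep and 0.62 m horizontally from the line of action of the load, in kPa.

Boussinesq vertical stress below a point load on an elastic half-space:
Δσ_z = 3P/(2πz²) · [1 + (r/z)²]^(−5/2)
r/z = 0.62/1.4 = 0.44286; [1+(r/z)²]^(−5/2) = 0.63909.
Δσ_z = 3×612/(2π×1.4²) × 0.63909 = 149.09 × 0.63909 = 95.28 kPa

Δσ_z ≈ 95.3 kPa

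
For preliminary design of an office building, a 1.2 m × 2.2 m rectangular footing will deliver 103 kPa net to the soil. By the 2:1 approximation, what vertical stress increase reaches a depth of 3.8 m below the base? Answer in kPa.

By the 2:1 method the load spreads at 1 horizontal : 2 vertical, so at depth z the loaded area has grown by z in each plan dimension:
Δσ = qBL/((B+z)(L+z)) = 103×1.2×2.2/((1.2+3.8)(2.2+3.8)) = 9.064 kPa

Δσ_z ≈ 9.06 kPa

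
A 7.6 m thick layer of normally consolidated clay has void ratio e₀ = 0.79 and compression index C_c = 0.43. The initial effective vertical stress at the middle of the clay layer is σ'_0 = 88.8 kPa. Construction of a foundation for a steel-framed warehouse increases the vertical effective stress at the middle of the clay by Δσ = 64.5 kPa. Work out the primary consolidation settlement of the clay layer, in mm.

S_c ≈ 433 mm

Final effective stress: σ'_f = σ'_0 + Δσ = 88.8 + 64.5 = 153.3 kPa.
Normally consolidated clay, so the full stress increment lies on the virgin compression line:
S_c = C_c·H/(1+e₀)·log₁₀(σ'_f/σ'_0) = 0.43×7.6/(1+0.79)×log₁₀(153.3/88.8)
    = 1.8257 × 0.23713 = 0.4329 m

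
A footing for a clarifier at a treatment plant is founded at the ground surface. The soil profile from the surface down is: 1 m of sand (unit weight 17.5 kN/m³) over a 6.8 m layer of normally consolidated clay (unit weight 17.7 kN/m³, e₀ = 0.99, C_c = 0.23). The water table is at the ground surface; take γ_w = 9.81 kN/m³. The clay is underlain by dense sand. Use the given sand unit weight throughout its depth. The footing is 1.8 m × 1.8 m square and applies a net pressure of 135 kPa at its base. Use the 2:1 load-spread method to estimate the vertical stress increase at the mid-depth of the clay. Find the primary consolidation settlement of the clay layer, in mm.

Mid-depth of clay below the ground surface: z = 1 + 6.8/2 = 4.4 m.
Total vertical stress at mid-clay: σ_v = 17.5×1 + 17.7×3.4 = 77.68 kPa.
Pore pressure: u = 9.81×(4.4 − 0) = 43.164 kPa.
Initial effective stress: σ'_0 = σ_v − u = 77.68 − 43.164 = 34.516 kPa.
Stress increase at mid-clay by the 2:1 spreading method:
Δσ = qBL/((B+z)(L+z)) = 135×1.8×1.8/((1.8+4.4)(1.8+4.4)) = 11.379 kPa
Final effective stress: σ'_f = σ'_0 + Δσ = 34.516 + 11.379 = 45.895 kPa.
Normally consolidated clay, so the full stress increment lies on the virgin compression line:
S_c = C_c·H/(1+e₀)·log₁₀(σ'_f/σ'_0) = 0.23×6.8/(1+0.99)×log₁₀(45.895/34.516)
    = 0.78593 × 0.12374 = 0.09725 m

S_c ≈ 97.3 mm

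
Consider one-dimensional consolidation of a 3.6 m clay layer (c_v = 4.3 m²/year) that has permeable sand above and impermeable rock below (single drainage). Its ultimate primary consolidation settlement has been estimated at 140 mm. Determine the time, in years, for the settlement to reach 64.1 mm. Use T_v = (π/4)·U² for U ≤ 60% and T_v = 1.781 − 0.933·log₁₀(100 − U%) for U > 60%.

t ≈ 0.496 years

Drainage path length: H_d = H = 3.6 m (single drainage).
U = S(t)/S_ult = 64.1/140 = 0.4579.
U ≤ 60%: T_v = (π/4)·U² = (π/4)×0.45786² = 0.16465.
t = T_v·H_d²/c_v = 0.16465×3.6²/4.3 = 0.4962 years.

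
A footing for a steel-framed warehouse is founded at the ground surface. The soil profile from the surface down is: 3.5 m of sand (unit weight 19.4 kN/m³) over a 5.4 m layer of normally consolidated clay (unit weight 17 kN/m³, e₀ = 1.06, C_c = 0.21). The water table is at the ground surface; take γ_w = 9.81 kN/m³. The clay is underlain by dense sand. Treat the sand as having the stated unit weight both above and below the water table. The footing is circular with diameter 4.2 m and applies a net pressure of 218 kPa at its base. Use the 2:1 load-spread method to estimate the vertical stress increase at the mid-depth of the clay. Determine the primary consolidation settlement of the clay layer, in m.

S_c ≈ 0.123 m

Mid-depth of clay below the ground surface: z = 3.5 + 5.4/2 = 6.2 m.
Total vertical stress at mid-clay: σ_v = 19.4×3.5 + 17×2.7 = 113.8 kPa.
Pore pressure: u = 9.81×(6.2 − 0) = 60.822 kPa.
Initial effective stress: σ'_0 = σ_v − u = 113.8 − 60.822 = 52.978 kPa.
Stress increase at mid-clay by the 2:1 spreading method:
Δσ ≈ qD²/(D+z)² = 218×4.2²/(4.2+6.2)² = 35.554 kPa
Final effective stress: σ'_f = σ'_0 + Δσ = 52.978 + 35.554 = 88.532 kPa.
Normally consolidated clay, so the full stress increment lies on the virgin compression line:
S_c = C_c·H/(1+e₀)·log₁₀(σ'_f/σ'_0) = 0.21×5.4/(1+1.06)×log₁₀(88.532/52.978)
    = 0.55049 × 0.223 = 0.1228 m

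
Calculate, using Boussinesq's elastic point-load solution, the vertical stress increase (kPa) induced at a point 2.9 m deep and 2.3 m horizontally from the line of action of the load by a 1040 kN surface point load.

Δσ_z ≈ 17.4 kPa

Boussinesq vertical stress below a point load on an elastic half-space:
Δσ_z = 3P/(2πz²) · [1 + (r/z)²]^(−5/2)
r/z = 2.3/2.9 = 0.7931; [1+(r/z)²]^(−5/2) = 0.29525.
Δσ_z = 3×1040/(2π×2.9²) × 0.29525 = 59.044 × 0.29525 = 17.43 kPa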